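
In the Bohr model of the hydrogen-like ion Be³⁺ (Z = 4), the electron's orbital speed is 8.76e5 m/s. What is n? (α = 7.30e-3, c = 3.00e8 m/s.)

10

v_n = Zαc/n ⇒ n = Zαc/v = 4 × 0.00730 × 3.00e8 / 8.76e5 ≈ 10.00
n = 10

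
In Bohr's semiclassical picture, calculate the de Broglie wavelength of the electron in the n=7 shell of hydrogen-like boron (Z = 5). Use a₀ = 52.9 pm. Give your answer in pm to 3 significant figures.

The Bohr quantisation condition is nλ = 2πr_n.
r_n = n²a₀/Z = 518 pm
λ = 2πr_n/n = 2π·518/7 = 465 pm

465 pm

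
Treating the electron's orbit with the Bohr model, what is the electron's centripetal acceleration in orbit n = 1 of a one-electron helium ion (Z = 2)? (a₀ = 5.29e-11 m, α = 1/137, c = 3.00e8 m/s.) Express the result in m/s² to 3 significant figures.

7.25e23 m/s²

r = n²a₀/Z = 2.65e-11 m, v = Zαc/n = 4.38e6 m/s
a = v²/r = (4.38e6)² / 2.65e-11 = 7.25e23 m/s²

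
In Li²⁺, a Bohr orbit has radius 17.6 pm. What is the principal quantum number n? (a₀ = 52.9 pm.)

1

r_n = n²a₀/Z ⇒ n² = rZ/a₀ = 17.6 × 3 / 52.9 ≈ 1.00
n = 1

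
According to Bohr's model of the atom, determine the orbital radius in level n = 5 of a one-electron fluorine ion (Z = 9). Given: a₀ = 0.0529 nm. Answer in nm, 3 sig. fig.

0.147 nm

r_n = n²a₀/Z = 5² × 0.0529 / 9
    = 25 × 0.0529 / 9 = 0.147 nm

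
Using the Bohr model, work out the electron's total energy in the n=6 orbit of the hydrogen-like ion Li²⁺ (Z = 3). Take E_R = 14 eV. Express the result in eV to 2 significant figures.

-3.5 eV

E_n = −E_R·Z²/n² = −14 × 3²/6² = -3.5 eV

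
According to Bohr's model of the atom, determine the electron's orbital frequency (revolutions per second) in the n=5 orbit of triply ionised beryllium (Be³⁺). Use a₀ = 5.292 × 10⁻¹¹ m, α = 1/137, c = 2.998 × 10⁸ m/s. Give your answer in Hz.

r = n²a₀/Z = 3.308 × 10⁻¹⁰ m, v = Zαc/n = 1.751 × 10⁶ m/s
f = v/(2πr) = 8.424 × 10¹⁴ Hz

8.424 × 10¹⁴ Hz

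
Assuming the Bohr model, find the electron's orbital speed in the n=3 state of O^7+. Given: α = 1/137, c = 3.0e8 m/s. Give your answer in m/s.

5.8e6 m/s

v_n = Zαc/n = 8 × 0.0073 × 3.0e8 / 3
    = 5.8e6 m/s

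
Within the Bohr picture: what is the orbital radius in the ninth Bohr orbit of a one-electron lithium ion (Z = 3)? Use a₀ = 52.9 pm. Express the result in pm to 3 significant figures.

1430 pm

r_n = n²a₀/Z = 9² × 52.9 / 3
    = 81 × 52.9 / 3 = 1430 pm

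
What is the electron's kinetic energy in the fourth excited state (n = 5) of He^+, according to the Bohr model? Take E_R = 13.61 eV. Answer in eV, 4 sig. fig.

2.178 eV

For a Coulomb orbit the virial theorem gives K = −E_n.
E_n = −E_R·Z²/n², so K = E_R·Z²/n² = 13.61 × 2²/5² = 2.178 eV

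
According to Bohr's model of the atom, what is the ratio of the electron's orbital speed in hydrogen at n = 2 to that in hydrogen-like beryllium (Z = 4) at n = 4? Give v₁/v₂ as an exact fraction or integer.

v ∝ Z^1 · n^-1
v₁/v₂ = (1/4)^1 · (2/4)^-1 = 1/2

1/2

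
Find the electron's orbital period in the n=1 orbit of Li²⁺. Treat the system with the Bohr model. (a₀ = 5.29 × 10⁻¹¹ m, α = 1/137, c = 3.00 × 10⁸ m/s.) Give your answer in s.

1.69 × 10⁻¹⁷ s

r = n²a₀/Z = 1²·5.29 × 10⁻¹¹/3 = 1.76 × 10⁻¹¹ m
v = Zαc/n = 3·0.00730·3.00 × 10⁸/1 = 6.57 × 10⁶ m/s
T = 2πr/v = 1.69 × 10⁻¹⁷ s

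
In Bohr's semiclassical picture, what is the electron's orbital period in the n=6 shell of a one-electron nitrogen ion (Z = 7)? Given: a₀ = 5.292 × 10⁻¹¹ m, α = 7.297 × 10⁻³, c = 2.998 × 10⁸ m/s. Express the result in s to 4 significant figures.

6.700 × 10⁻¹⁶ s

r = n²a₀/Z = 6²·5.292 × 10⁻¹¹/7 = 2.722 × 10⁻¹⁰ m
v = Zαc/n = 7·0.007297·2.998 × 10⁸/6 = 2.552 × 10⁶ m/s
T = 2πr/v = 6.700 × 10⁻¹⁶ s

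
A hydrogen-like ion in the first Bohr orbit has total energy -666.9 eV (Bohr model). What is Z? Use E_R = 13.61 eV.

E_n = −E_R Z²/n² ⇒ Z² = −E_n n²/E_R = 666.9 × 1² / 13.61 ≈ 49.00
Z = 7

7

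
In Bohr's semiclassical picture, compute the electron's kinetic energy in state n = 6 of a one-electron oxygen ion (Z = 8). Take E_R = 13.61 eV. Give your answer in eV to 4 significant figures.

24.20 eV

For a Coulomb orbit the virial theorem gives K = −E_n.
E_n = −E_R·Z²/n², so K = E_R·Z²/n² = 13.61 × 8²/6² = 24.20 eV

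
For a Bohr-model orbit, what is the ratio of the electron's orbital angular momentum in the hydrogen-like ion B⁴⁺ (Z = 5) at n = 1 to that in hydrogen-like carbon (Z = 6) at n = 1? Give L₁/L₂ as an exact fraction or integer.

1

L = nℏ is independent of Z.
L₁/L₂ = n₁/n₂ = 1/1 = 1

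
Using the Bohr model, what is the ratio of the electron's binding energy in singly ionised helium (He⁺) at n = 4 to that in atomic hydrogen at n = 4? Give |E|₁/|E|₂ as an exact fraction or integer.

4

|E| ∝ Z^2 · n^-2
|E|₁/|E|₂ = (2/1)^2 · (4/4)^-2 = 4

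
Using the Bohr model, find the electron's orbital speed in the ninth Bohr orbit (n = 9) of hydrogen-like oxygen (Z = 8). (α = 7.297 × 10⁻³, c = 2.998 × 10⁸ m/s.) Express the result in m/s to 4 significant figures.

v_n = Zαc/n = 8 × 0.007297 × 2.998 × 10⁸ / 9
    = 1.945 × 10⁶ m/s

1.945 × 10⁶ m/s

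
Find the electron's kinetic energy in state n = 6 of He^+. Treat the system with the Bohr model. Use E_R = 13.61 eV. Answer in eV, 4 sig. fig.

For a Coulomb orbit the virial theorem gives K = −E_n.
E_n = −E_R·Z²/n², so K = E_R·Z²/n² = 13.61 × 2²/6² = 1.512 eV

1.512 eV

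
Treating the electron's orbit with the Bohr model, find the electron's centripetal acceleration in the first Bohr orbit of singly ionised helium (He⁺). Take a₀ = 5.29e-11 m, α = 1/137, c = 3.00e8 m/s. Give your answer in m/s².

r = n²a₀/Z = 2.65e-11 m, v = Zαc/n = 4.38e6 m/s
a = v²/r = (4.38e6)² / 2.65e-11 = 7.25e23 m/s²

7.25e23 m/s²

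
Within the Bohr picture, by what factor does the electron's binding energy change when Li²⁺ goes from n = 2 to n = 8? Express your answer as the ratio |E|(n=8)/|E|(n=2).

|E| ∝ Z^2 · n^-2; with Z fixed, |E| ∝ n^-2.
|E|(n=8)/|E|(n=2) = (8/2)^-2 = 1/16

1/16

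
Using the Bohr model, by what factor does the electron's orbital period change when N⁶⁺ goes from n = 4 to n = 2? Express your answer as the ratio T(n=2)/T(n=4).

T ∝ Z^-2 · n^3; with Z fixed, T ∝ n^3.
T(n=2)/T(n=4) = (2/4)^3 = 1/8

1/8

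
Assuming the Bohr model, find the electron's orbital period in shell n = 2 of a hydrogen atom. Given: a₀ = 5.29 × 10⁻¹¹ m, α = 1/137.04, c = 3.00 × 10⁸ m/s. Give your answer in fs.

1.21 fs

r = n²a₀/Z = 2²·5.29 × 10⁻¹¹/1 = 2.12 × 10⁻¹⁰ m
v = Zαc/n = 1·0.00730·3.00 × 10⁸/2 = 1.09 × 10⁶ m/s
T = 2πr/v = 1.21 × 10⁻¹⁵ s = 1.21 fs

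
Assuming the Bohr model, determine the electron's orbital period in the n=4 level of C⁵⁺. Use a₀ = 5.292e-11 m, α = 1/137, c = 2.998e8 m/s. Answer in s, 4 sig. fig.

2.701e-16 s

r = n²a₀/Z = 4²·5.292e-11/6 = 1.411e-10 m
v = Zαc/n = 6·0.007299·2.998e8/4 = 3.282e6 m/s
T = 2πr/v = 2.701e-16 s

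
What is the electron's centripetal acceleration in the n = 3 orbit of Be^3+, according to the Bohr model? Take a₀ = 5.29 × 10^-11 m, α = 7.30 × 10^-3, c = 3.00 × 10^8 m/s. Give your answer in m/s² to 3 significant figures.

r = n²a₀/Z = 1.19 × 10^-10 m, v = Zαc/n = 2.92 × 10^6 m/s
a = v²/r = (2.92 × 10^6)² / 1.19 × 10^-10 = 7.16 × 10^22 m/s²

7.16 × 10^22 m/s²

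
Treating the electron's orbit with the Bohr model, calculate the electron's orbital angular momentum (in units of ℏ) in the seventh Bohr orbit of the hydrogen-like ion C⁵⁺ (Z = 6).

L_n = nℏ, so L/ℏ = n = 7.

7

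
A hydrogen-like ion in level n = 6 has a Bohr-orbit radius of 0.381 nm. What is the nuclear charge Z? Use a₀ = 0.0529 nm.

r_n = n²a₀/Z ⇒ Z = n²a₀/r = 6² × 0.0529 / 0.381 ≈ 5.00
Z = 5

5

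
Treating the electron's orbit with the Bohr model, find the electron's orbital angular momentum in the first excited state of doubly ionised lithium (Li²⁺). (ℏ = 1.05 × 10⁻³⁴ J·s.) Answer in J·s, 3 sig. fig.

L_n = nℏ = 2 × 1.05 × 10⁻³⁴ = 2.10 × 10⁻³⁴ J·s

2.10 × 10⁻³⁴ J·s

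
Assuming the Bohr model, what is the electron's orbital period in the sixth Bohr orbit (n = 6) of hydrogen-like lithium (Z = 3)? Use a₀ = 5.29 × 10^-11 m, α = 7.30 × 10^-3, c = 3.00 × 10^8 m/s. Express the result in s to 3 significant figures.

r = n²a₀/Z = 6²·5.29 × 10^-11/3 = 6.35 × 10^-10 m
v = Zαc/n = 3·0.00730·3.00 × 10^8/6 = 1.09 × 10^6 m/s
T = 2πr/v = 3.64 × 10^-15 s

3.64 × 10^-15 s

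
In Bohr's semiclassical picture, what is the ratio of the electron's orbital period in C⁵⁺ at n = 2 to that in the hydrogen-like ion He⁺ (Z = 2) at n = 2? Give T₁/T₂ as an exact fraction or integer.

1/9

T ∝ Z^-2 · n^3
T₁/T₂ = (6/2)^-2 · (2/2)^3 = 1/9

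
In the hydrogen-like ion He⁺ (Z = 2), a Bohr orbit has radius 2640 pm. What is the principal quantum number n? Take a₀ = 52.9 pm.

10

r_n = n²a₀/Z ⇒ n² = rZ/a₀ = 2640 × 2 / 52.9 ≈ 99.81
n = 10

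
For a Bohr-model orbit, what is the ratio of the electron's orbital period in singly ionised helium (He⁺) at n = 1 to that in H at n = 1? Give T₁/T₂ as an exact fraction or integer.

T ∝ Z^-2 · n^3
T₁/T₂ = (2/1)^-2 · (1/1)^3 = 1/4

1/4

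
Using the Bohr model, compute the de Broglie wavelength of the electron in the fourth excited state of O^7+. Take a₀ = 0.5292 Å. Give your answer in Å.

2.078 Å

The Bohr quantisation condition is nλ = 2πr_n.
r_n = n²a₀/Z = 1.654 Å
λ = 2πr_n/n = 2π·1.654/5 = 2.078 Å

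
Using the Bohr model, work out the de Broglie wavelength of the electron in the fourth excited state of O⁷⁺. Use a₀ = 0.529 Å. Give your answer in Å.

2.08 Å

The Bohr quantisation condition is nλ = 2πr_n.
r_n = n²a₀/Z = 1.65 Å
λ = 2πr_n/n = 2π·1.65/5 = 2.08 Å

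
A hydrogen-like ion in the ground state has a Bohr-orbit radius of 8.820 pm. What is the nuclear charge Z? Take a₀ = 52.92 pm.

r_n = n²a₀/Z ⇒ Z = n²a₀/r = 1² × 52.92 / 8.820 ≈ 6.00
Z = 6

6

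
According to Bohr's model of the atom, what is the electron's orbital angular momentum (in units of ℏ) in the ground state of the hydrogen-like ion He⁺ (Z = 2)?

L_n = nℏ, so L/ℏ = n = 1.

1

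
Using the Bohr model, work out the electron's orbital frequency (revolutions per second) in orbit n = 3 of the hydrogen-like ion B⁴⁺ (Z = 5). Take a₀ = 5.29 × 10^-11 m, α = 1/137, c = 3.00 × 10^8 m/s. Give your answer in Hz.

6.10 × 10^15 Hz

r = n²a₀/Z = 9.52 × 10^-11 m, v = Zαc/n = 3.65 × 10^6 m/s
f = v/(2πr) = 6.10 × 10^15 Hz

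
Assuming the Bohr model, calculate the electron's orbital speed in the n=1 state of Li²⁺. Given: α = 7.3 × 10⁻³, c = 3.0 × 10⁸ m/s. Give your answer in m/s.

6.6 × 10⁶ m/s

v_n = Zαc/n = 3 × 0.0073 × 3.0 × 10⁸ / 1
    = 6.6 × 10⁶ m/s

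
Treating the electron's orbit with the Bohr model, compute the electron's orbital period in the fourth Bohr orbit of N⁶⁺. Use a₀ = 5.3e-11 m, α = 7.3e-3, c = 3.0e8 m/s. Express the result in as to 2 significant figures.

200 as

r = n²a₀/Z = 4²·5.3e-11/7 = 1.2e-10 m
v = Zαc/n = 7·0.0073·3.0e8/4 = 3.8e6 m/s
T = 2πr/v = 2.0e-16 s = 200 as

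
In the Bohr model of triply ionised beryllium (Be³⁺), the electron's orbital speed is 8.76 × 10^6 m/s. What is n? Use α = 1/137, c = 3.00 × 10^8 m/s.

1

v_n = Zαc/n ⇒ n = Zαc/v = 4 × 0.00730 × 3.00 × 10^8 / 8.76 × 10^6 ≈ 1.00
n = 1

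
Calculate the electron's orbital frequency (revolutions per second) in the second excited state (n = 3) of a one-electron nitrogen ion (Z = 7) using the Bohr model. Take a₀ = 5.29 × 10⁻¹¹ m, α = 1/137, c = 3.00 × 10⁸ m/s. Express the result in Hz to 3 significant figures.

r = n²a₀/Z = 6.80 × 10⁻¹¹ m, v = Zαc/n = 5.11 × 10⁶ m/s
f = v/(2πr) = 1.20 × 10¹⁶ Hz

1.20 × 10¹⁶ Hz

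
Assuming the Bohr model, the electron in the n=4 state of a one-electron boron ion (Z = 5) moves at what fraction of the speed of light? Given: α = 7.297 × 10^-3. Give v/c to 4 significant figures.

v_n = Zαc/n, so v/c = Zα/n = 5 × 0.007297 / 4 = 0.009121

0.009121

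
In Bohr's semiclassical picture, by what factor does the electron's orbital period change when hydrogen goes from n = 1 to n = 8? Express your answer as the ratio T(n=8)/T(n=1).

T ∝ Z^-2 · n^3; with Z fixed, T ∝ n^3.
T(n=8)/T(n=1) = (8/1)^3 = 512

512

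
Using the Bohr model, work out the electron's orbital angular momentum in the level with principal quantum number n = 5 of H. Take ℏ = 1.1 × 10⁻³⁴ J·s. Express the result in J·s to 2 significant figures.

L_n = nℏ = 5 × 1.1 × 10⁻³⁴ = 5.5 × 10⁻³⁴ J·s

5.5 × 10⁻³⁴ J·s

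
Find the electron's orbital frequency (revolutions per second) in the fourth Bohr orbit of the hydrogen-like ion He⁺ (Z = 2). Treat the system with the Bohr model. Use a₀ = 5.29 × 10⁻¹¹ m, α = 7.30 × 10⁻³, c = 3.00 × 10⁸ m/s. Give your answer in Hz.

r = n²a₀/Z = 4.23 × 10⁻¹⁰ m, v = Zαc/n = 1.09 × 10⁶ m/s
f = v/(2πr) = 4.12 × 10¹⁴ Hz

4.12 × 10¹⁴ Hz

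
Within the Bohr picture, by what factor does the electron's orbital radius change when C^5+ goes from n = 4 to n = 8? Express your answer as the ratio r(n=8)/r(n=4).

4

r ∝ Z^-1 · n^2; with Z fixed, r ∝ n^2.
r(n=8)/r(n=4) = (8/4)^2 = 4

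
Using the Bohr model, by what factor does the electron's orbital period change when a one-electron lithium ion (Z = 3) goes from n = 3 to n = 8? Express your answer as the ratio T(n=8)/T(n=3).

T ∝ Z^-2 · n^3; with Z fixed, T ∝ n^3.
T(n=8)/T(n=3) = (8/3)^3 = 512/27

512/27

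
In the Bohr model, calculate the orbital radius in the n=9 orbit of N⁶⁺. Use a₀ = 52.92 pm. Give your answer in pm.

612.4 pm

r_n = n²a₀/Z = 9² × 52.92 / 7
    = 81 × 52.92 / 7 = 612.4 pm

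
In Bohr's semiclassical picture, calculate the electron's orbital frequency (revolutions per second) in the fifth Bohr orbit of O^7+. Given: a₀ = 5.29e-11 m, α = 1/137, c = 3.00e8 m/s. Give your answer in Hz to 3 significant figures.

3.37e15 Hz

r = n²a₀/Z = 1.65e-10 m, v = Zαc/n = 3.50e6 m/s
f = v/(2πr) = 3.37e15 Hz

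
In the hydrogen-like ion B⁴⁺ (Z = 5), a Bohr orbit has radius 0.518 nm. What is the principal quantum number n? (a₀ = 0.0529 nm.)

7

r_n = n²a₀/Z ⇒ n² = rZ/a₀ = 0.518 × 5 / 0.0529 ≈ 48.96
n = 7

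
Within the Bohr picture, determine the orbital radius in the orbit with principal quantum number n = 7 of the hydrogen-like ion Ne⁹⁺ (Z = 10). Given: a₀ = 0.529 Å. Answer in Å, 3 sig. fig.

r_n = n²a₀/Z = 7² × 0.529 / 10
    = 49 × 0.529 / 10 = 2.59 Å

2.59 Å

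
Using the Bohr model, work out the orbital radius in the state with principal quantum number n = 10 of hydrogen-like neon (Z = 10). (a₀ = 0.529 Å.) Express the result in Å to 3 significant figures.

r_n = n²a₀/Z = 10² × 0.529 / 10
    = 100 × 0.529 / 10 = 5.29 Å

5.29 Å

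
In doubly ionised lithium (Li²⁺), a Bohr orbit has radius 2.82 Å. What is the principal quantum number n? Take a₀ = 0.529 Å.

r_n = n²a₀/Z ⇒ n² = rZ/a₀ = 2.82 × 3 / 0.529 ≈ 15.99
n = 4

4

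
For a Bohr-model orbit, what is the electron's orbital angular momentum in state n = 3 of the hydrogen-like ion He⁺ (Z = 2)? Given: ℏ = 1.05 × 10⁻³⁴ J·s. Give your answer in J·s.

3.15 × 10⁻³⁴ J·s

L_n = nℏ = 3 × 1.05 × 10⁻³⁴ = 3.15 × 10⁻³⁴ J·s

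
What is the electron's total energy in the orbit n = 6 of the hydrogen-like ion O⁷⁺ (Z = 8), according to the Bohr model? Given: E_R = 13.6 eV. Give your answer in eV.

-24.2 eV

E_n = −E_R·Z²/n² = −13.6 × 8²/6² = -24.2 eV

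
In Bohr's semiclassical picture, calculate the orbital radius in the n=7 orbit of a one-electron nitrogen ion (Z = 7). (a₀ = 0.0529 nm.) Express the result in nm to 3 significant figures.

0.370 nm

r_n = n²a₀/Z = 7² × 0.0529 / 7
    = 49 × 0.0529 / 7 = 0.370 nm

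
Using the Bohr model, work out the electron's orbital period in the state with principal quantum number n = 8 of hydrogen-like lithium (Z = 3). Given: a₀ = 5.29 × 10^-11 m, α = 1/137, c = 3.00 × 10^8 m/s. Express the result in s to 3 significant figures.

8.63 × 10^-15 s

r = n²a₀/Z = 8²·5.29 × 10^-11/3 = 1.13 × 10^-9 m
v = Zαc/n = 3·0.00730·3.00 × 10^8/8 = 8.21 × 10^5 m/s
T = 2πr/v = 8.63 × 10^-15 s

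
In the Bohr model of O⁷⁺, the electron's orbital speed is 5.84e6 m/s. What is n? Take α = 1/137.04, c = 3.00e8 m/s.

v_n = Zαc/n ⇒ n = Zαc/v = 8 × 0.00730 × 3.00e8 / 5.84e6 ≈ 3.00
n = 3

3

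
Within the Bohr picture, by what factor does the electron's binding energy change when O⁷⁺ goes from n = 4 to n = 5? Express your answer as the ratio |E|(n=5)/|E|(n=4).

16/25

|E| ∝ Z^2 · n^-2; with Z fixed, |E| ∝ n^-2.
|E|(n=5)/|E|(n=4) = (5/4)^-2 = 16/25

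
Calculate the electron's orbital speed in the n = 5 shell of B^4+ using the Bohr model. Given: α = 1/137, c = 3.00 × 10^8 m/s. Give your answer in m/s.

v_n = Zαc/n = 5 × 0.00730 × 3.00 × 10^8 / 5
    = 2.19 × 10^6 m/s

2.19 × 10^6 m/s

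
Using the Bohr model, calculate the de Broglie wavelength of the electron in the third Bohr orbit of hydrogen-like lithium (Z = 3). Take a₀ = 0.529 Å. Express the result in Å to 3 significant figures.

3.32 Å

The Bohr quantisation condition is nλ = 2πr_n.
r_n = n²a₀/Z = 1.59 Å
λ = 2πr_n/n = 2π·1.59/3 = 3.32 Å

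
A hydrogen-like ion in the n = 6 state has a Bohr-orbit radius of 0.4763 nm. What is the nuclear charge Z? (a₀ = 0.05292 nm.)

r_n = n²a₀/Z ⇒ Z = n²a₀/r = 6² × 0.05292 / 0.4763 ≈ 4.00
Z = 4

4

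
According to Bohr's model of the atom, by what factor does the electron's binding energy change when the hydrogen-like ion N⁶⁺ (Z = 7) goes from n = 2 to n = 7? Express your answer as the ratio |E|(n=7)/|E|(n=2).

|E| ∝ Z^2 · n^-2; with Z fixed, |E| ∝ n^-2.
|E|(n=7)/|E|(n=2) = (7/2)^-2 = 4/49

4/49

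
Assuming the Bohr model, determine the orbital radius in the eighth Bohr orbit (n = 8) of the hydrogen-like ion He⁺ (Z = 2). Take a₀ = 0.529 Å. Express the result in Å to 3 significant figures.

r_n = n²a₀/Z = 8² × 0.529 / 2
    = 64 × 0.529 / 2 = 16.9 Å

16.9 Å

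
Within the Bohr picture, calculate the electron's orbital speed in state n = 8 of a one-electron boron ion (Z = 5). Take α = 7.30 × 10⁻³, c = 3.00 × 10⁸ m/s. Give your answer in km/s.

1370 km/s

v_n = Zαc/n = 5 × 0.00730 × 3.00 × 10⁸ / 8
    = 1370 km/s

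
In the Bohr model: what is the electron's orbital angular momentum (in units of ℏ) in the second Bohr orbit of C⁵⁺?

L_n = nℏ, so L/ℏ = n = 2.

2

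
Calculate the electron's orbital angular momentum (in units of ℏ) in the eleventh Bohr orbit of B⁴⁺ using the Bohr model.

L_n = nℏ, so L/ℏ = n = 11.

11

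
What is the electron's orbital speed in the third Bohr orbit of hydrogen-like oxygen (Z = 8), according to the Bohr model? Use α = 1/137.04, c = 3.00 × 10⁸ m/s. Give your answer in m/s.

v_n = Zαc/n = 8 × 0.00730 × 3.00 × 10⁸ / 3
    = 5.84 × 10⁶ m/s

5.84 × 10⁶ m/s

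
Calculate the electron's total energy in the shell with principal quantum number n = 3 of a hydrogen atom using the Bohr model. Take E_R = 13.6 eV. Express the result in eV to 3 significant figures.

-1.51 eV

E_n = −E_R·Z²/n² = −13.6 × 1²/3² = -1.51 eV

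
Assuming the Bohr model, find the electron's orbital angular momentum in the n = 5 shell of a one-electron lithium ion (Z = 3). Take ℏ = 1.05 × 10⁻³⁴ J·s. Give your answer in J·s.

5.25 × 10⁻³⁴ J·s

L_n = nℏ = 5 × 1.05 × 10⁻³⁴ = 5.25 × 10⁻³⁴ J·s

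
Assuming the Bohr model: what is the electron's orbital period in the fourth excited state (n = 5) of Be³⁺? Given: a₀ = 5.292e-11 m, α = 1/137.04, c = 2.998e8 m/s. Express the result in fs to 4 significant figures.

1.187 fs

r = n²a₀/Z = 5²·5.292e-11/4 = 3.308e-10 m
v = Zαc/n = 4·0.007297·2.998e8/5 = 1.750e6 m/s
T = 2πr/v = 1.187e-15 s = 1.187 fs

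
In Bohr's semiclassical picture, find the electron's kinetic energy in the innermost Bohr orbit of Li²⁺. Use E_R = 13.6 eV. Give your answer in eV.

122 eV

For a Coulomb orbit the virial theorem gives K = −E_n.
E_n = −E_R·Z²/n², so K = E_R·Z²/n² = 13.6 × 3²/1² = 122 eV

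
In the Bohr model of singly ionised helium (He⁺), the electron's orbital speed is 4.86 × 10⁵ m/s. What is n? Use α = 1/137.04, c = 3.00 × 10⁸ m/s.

9

v_n = Zαc/n ⇒ n = Zαc/v = 2 × 0.00730 × 3.00 × 10⁸ / 4.86 × 10⁵ ≈ 9.01
n = 9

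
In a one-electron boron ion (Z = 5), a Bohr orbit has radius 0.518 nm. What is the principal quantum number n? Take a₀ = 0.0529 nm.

r_n = n²a₀/Z ⇒ n² = rZ/a₀ = 0.518 × 5 / 0.0529 ≈ 48.96
n = 7

7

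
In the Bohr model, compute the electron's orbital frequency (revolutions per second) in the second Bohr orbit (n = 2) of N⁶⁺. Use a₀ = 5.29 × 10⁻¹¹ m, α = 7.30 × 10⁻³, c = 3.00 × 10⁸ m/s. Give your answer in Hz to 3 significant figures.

r = n²a₀/Z = 3.02 × 10⁻¹¹ m, v = Zαc/n = 7.67 × 10⁶ m/s
f = v/(2πr) = 4.04 × 10¹⁶ Hz

4.04 × 10¹⁶ Hz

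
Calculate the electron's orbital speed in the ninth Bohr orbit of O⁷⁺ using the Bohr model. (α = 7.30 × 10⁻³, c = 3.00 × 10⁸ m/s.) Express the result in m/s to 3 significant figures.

1.95 × 10⁶ m/s

v_n = Zαc/n = 8 × 0.00730 × 3.00 × 10⁸ / 9
    = 1.95 × 10⁶ m/s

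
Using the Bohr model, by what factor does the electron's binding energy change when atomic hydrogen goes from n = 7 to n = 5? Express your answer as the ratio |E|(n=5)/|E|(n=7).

49/25

|E| ∝ Z^2 · n^-2; with Z fixed, |E| ∝ n^-2.
|E|(n=5)/|E|(n=7) = (5/7)^-2 = 49/25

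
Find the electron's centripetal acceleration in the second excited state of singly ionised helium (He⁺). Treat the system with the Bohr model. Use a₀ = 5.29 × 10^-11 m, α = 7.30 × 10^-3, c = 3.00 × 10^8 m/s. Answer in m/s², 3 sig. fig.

r = n²a₀/Z = 2.38 × 10^-10 m, v = Zαc/n = 1.46 × 10^6 m/s
a = v²/r = (1.46 × 10^6)² / 2.38 × 10^-10 = 8.95 × 10^21 m/s²

8.95 × 10^21 m/s²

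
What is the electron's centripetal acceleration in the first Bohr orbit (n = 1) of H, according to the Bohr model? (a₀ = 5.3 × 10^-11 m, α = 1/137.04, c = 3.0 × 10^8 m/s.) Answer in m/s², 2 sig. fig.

r = n²a₀/Z = 5.3 × 10^-11 m, v = Zαc/n = 2.2 × 10^6 m/s
a = v²/r = (2.2 × 10^6)² / 5.3 × 10^-11 = 9.0 × 10^22 m/s²

9.0 × 10^22 m/s²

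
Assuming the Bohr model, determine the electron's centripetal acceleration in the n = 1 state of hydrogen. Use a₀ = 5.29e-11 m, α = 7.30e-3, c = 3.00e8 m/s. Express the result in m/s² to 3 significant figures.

r = n²a₀/Z = 5.29e-11 m, v = Zαc/n = 2.19e6 m/s
a = v²/r = (2.19e6)² / 5.29e-11 = 9.07e22 m/s²

9.07e22 m/s²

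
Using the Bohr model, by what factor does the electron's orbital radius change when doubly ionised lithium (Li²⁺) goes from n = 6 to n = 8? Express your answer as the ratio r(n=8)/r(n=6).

r ∝ Z^-1 · n^2; with Z fixed, r ∝ n^2.
r(n=8)/r(n=6) = (8/6)^2 = 16/9

16/9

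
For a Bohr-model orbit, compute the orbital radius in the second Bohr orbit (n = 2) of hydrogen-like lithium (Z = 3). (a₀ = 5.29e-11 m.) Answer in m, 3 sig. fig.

r_n = n²a₀/Z = 2² × 5.29e-11 / 3
    = 4 × 5.29e-11 / 3 = 7.05e-11 m

7.05e-11 m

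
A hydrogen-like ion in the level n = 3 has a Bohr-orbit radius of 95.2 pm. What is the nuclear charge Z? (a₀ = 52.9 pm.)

5

r_n = n²a₀/Z ⇒ Z = n²a₀/r = 3² × 52.9 / 95.2 ≈ 5.00
Z = 5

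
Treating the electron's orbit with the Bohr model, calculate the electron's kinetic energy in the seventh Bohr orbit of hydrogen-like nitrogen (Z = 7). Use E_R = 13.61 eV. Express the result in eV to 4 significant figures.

13.61 eV

For a Coulomb orbit the virial theorem gives K = −E_n.
E_n = −E_R·Z²/n², so K = E_R·Z²/n² = 13.61 × 7²/7² = 13.61 eV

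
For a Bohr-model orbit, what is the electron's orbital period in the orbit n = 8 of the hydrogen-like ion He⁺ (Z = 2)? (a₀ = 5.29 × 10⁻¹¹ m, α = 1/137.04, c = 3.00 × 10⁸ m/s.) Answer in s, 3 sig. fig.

1.94 × 10⁻¹⁴ s

r = n²a₀/Z = 8²·5.29 × 10⁻¹¹/2 = 1.69 × 10⁻⁹ m
v = Zαc/n = 2·0.00730·3.00 × 10⁸/8 = 5.47 × 10⁵ m/s
T = 2πr/v = 1.94 × 10⁻¹⁴ s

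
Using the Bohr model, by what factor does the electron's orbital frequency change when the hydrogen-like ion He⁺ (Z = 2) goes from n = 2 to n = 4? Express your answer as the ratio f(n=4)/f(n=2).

1/8

f ∝ Z^2 · n^-3; with Z fixed, f ∝ n^-3.
f(n=4)/f(n=2) = (4/2)^-3 = 1/8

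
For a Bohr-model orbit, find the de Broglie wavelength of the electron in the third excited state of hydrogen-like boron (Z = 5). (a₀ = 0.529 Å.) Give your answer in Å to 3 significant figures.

2.66 Å

The Bohr quantisation condition is nλ = 2πr_n.
r_n = n²a₀/Z = 1.69 Å
λ = 2πr_n/n = 2π·1.69/4 = 2.66 Å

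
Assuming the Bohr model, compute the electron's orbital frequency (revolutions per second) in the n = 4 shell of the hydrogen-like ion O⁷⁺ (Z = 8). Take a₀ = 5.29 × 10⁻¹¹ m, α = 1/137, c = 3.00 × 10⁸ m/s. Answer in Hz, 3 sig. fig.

r = n²a₀/Z = 1.06 × 10⁻¹⁰ m, v = Zαc/n = 4.38 × 10⁶ m/s
f = v/(2πr) = 6.59 × 10¹⁵ Hz

6.59 × 10¹⁵ Hz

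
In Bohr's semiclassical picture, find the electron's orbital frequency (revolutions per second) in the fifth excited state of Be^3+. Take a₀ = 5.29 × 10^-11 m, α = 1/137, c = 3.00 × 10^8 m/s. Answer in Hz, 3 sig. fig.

4.88 × 10^14 Hz

r = n²a₀/Z = 4.76 × 10^-10 m, v = Zαc/n = 1.46 × 10^6 m/s
f = v/(2πr) = 4.88 × 10^14 Hz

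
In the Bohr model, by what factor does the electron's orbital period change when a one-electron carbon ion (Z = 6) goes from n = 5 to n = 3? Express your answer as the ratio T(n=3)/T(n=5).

T ∝ Z^-2 · n^3; with Z fixed, T ∝ n^3.
T(n=3)/T(n=5) = (3/5)^3 = 27/125

27/125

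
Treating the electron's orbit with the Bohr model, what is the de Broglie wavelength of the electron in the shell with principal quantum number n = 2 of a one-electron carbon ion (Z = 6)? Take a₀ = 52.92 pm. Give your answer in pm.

The Bohr quantisation condition is nλ = 2πr_n.
r_n = n²a₀/Z = 35.28 pm
λ = 2πr_n/n = 2π·35.28/2 = 110.8 pm

110.8 pm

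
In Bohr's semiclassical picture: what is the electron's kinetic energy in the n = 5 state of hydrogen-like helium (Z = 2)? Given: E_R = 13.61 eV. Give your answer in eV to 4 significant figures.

2.178 eV

For a Coulomb orbit the virial theorem gives K = −E_n.
E_n = −E_R·Z²/n², so K = E_R·Z²/n² = 13.61 × 2²/5² = 2.178 eV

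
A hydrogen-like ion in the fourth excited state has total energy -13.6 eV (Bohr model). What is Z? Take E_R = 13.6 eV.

E_n = −E_R Z²/n² ⇒ Z² = −E_n n²/E_R = 13.6 × 5² / 13.6 ≈ 25.00
Z = 5

5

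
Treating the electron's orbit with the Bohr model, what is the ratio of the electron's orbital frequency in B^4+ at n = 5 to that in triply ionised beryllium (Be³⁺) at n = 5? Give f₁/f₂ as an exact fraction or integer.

f ∝ Z^2 · n^-3
f₁/f₂ = (5/4)^2 · (5/5)^-3 = 25/16

25/16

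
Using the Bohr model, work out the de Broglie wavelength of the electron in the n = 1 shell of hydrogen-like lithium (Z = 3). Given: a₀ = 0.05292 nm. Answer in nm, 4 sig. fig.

0.1108 nm

The Bohr quantisation condition is nλ = 2πr_n.
r_n = n²a₀/Z = 0.01764 nm
λ = 2πr_n/n = 2π·0.01764/1 = 0.1108 nm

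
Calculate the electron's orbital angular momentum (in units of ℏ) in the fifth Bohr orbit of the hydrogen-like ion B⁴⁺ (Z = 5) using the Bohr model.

L_n = nℏ, so L/ℏ = n = 5.

5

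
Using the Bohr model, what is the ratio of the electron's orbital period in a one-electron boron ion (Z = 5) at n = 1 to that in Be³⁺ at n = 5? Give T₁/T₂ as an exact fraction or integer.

16/3125

T ∝ Z^-2 · n^3
T₁/T₂ = (5/4)^-2 · (1/5)^3 = 16/3125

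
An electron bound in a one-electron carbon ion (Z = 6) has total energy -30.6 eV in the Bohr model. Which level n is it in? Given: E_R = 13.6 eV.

E_n = −E_R Z²/n² ⇒ n² = E_R Z²/(−E_n) = 13.6 × 6² / 30.6 ≈ 16.00
n = 4

4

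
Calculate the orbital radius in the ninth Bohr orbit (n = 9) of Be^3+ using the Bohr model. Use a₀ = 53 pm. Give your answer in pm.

r_n = n²a₀/Z = 9² × 53 / 4
    = 81 × 53 / 4 = 1100 pm

1100 pm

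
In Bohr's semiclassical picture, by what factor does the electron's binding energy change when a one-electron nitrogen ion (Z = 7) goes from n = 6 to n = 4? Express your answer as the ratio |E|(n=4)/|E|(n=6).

9/4

|E| ∝ Z^2 · n^-2; with Z fixed, |E| ∝ n^-2.
|E|(n=4)/|E|(n=6) = (4/6)^-2 = 9/4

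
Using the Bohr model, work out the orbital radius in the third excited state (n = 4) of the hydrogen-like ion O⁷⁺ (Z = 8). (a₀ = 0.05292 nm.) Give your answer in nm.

0.1058 nm

r_n = n²a₀/Z = 4² × 0.05292 / 8
    = 16 × 0.05292 / 8 = 0.1058 nm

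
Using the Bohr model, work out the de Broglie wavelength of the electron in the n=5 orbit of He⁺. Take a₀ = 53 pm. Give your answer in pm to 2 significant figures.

830 pm

The Bohr quantisation condition is nλ = 2πr_n.
r_n = n²a₀/Z = 660 pm
λ = 2πr_n/n = 2π·660/5 = 830 pm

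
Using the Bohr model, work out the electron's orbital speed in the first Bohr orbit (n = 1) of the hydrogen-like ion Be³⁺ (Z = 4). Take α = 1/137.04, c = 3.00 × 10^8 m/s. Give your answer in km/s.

8760 km/s

v_n = Zαc/n = 4 × 0.00730 × 3.00 × 10^8 / 1
    = 8760 km/s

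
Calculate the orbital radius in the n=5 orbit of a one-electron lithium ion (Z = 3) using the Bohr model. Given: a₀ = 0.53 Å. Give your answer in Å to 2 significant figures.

r_n = n²a₀/Z = 5² × 0.53 / 3
    = 25 × 0.53 / 3 = 4.4 Å

4.4 Å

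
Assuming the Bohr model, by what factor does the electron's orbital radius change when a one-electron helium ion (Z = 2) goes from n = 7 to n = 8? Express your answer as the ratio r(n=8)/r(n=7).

r ∝ Z^-1 · n^2; with Z fixed, r ∝ n^2.
r(n=8)/r(n=7) = (8/7)^2 = 64/49

64/49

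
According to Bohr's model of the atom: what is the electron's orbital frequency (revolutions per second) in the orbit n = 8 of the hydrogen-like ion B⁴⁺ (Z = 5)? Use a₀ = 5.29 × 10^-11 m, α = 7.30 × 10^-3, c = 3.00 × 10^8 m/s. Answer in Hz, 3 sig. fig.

r = n²a₀/Z = 6.77 × 10^-10 m, v = Zαc/n = 1.37 × 10^6 m/s
f = v/(2πr) = 3.22 × 10^14 Hz

3.22 × 10^14 Hz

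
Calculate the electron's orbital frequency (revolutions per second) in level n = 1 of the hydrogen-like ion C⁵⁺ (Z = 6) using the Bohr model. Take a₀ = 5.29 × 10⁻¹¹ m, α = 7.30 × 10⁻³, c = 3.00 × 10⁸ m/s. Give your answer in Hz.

2.37 × 10¹⁷ Hz

r = n²a₀/Z = 8.82 × 10⁻¹² m, v = Zαc/n = 1.31 × 10⁷ m/s
f = v/(2πr) = 2.37 × 10¹⁷ Hz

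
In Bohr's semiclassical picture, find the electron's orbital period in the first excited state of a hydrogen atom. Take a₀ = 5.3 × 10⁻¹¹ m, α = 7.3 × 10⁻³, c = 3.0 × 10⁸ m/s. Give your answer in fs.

r = n²a₀/Z = 2²·5.3 × 10⁻¹¹/1 = 2.1 × 10⁻¹⁰ m
v = Zαc/n = 1·0.0073·3.0 × 10⁸/2 = 1.1 × 10⁶ m/s
T = 2πr/v = 1.2 × 10⁻¹⁵ s = 1.2 fs

1.2 fs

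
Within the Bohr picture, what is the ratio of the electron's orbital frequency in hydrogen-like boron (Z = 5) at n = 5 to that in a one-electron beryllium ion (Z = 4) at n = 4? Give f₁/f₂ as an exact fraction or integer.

4/5

f ∝ Z^2 · n^-3
f₁/f₂ = (5/4)^2 · (5/4)^-3 = 4/5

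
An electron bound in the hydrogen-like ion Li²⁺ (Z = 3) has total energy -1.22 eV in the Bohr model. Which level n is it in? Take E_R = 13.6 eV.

E_n = −E_R Z²/n² ⇒ n² = E_R Z²/(−E_n) = 13.6 × 3² / 1.22 ≈ 100.33
n = 10

10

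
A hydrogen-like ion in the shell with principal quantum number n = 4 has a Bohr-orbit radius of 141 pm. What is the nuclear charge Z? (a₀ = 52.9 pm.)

6

r_n = n²a₀/Z ⇒ Z = n²a₀/r = 4² × 52.9 / 141 ≈ 6.00
Z = 6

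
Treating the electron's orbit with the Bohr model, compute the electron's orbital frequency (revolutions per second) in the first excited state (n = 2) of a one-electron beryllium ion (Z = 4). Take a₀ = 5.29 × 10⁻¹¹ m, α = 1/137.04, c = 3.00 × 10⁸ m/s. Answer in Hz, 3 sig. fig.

r = n²a₀/Z = 5.29 × 10⁻¹¹ m, v = Zαc/n = 4.38 × 10⁶ m/s
f = v/(2πr) = 1.32 × 10¹⁶ Hz

1.32 × 10¹⁶ Hz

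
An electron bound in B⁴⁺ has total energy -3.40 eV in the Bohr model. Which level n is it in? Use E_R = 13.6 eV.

E_n = −E_R Z²/n² ⇒ n² = E_R Z²/(−E_n) = 13.6 × 5² / 3.40 ≈ 100.00
n = 10

10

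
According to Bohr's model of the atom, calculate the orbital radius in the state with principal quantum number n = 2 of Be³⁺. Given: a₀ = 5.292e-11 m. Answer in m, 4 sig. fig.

r_n = n²a₀/Z = 2² × 5.292e-11 / 4
    = 4 × 5.292e-11 / 4 = 5.292e-11 m

5.292e-11 m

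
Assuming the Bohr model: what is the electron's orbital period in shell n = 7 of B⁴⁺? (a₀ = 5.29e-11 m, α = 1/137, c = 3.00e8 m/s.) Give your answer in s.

2.08e-15 s

r = n²a₀/Z = 7²·5.29e-11/5 = 5.18e-10 m
v = Zαc/n = 5·0.00730·3.00e8/7 = 1.56e6 m/s
T = 2πr/v = 2.08e-15 s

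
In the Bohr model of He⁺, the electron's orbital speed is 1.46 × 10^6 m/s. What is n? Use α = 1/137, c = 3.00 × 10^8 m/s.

v_n = Zαc/n ⇒ n = Zαc/v = 2 × 0.00730 × 3.00 × 10^8 / 1.46 × 10^6 ≈ 3.00
n = 3

3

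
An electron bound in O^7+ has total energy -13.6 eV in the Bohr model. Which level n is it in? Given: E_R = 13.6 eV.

E_n = −E_R Z²/n² ⇒ n² = E_R Z²/(−E_n) = 13.6 × 8² / 13.6 ≈ 64.00
n = 8

8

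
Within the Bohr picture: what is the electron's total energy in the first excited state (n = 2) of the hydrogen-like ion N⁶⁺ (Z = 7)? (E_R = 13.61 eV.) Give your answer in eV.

E_n = −E_R·Z²/n² = −13.61 × 7²/2² = -166.7 eV

-166.7 eV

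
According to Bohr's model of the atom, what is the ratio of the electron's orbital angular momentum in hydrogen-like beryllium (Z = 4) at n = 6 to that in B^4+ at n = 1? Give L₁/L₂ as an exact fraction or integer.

L = nℏ is independent of Z.
L₁/L₂ = n₁/n₂ = 6/1 = 6

6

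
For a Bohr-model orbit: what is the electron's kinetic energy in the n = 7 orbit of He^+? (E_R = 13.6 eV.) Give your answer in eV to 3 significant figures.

1.11 eV

For a Coulomb orbit the virial theorem gives K = −E_n.
E_n = −E_R·Z²/n², so K = E_R·Z²/n² = 13.6 × 2²/7² = 1.11 eV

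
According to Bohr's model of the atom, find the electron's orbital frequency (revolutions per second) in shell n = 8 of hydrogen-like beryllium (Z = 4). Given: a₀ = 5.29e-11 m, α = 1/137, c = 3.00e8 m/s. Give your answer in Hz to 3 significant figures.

r = n²a₀/Z = 8.46e-10 m, v = Zαc/n = 1.09e6 m/s
f = v/(2πr) = 2.06e14 Hz

2.06e14 Hz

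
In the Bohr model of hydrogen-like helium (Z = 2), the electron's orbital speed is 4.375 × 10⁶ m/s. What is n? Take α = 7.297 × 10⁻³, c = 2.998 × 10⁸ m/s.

1

v_n = Zαc/n ⇒ n = Zαc/v = 2 × 0.007297 × 2.998 × 10⁸ / 4.375 × 10⁶ ≈ 1.00
n = 1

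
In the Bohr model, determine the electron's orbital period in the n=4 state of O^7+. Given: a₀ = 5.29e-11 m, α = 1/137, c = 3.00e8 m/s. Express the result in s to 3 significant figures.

1.52e-16 s

r = n²a₀/Z = 4²·5.29e-11/8 = 1.06e-10 m
v = Zαc/n = 8·0.00730·3.00e8/4 = 4.38e6 m/s
T = 2πr/v = 1.52e-16 s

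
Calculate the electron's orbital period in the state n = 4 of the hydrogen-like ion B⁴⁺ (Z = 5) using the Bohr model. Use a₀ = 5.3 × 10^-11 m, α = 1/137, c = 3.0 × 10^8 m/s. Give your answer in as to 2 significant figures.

390 as

r = n²a₀/Z = 4²·5.3 × 10^-11/5 = 1.7 × 10^-10 m
v = Zαc/n = 5·0.0073·3.0 × 10^8/4 = 2.7 × 10^6 m/s
T = 2πr/v = 3.9 × 10^-16 s = 390 as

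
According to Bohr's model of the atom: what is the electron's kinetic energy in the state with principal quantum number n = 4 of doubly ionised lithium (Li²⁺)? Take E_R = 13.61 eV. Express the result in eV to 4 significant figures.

For a Coulomb orbit the virial theorem gives K = −E_n.
E_n = −E_R·Z²/n², so K = E_R·Z²/n² = 13.61 × 3²/4² = 7.656 eV

7.656 eV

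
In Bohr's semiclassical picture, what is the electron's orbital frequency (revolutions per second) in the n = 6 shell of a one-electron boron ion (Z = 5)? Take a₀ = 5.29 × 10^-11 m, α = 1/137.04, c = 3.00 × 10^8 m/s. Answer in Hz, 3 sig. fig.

r = n²a₀/Z = 3.81 × 10^-10 m, v = Zαc/n = 1.82 × 10^6 m/s
f = v/(2πr) = 7.62 × 10^14 Hz

7.62 × 10^14 Hz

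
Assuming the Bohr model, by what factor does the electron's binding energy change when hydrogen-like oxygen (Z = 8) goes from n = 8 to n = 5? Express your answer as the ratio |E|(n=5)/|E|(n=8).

|E| ∝ Z^2 · n^-2; with Z fixed, |E| ∝ n^-2.
|E|(n=5)/|E|(n=8) = (5/8)^-2 = 64/25

64/25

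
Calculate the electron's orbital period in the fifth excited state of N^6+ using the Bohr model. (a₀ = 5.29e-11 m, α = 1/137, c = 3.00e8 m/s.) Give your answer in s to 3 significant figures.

r = n²a₀/Z = 6²·5.29e-11/7 = 2.72e-10 m
v = Zαc/n = 7·0.00730·3.00e8/6 = 2.55e6 m/s
T = 2πr/v = 6.69e-16 s

6.69e-16 s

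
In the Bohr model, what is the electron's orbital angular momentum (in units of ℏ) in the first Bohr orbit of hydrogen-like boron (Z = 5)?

1

L_n = nℏ, so L/ℏ = n = 1.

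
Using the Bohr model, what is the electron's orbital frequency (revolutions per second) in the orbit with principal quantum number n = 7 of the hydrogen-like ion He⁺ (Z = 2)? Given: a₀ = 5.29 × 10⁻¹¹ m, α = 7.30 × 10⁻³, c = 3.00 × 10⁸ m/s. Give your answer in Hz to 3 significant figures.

r = n²a₀/Z = 1.30 × 10⁻⁹ m, v = Zαc/n = 6.26 × 10⁵ m/s
f = v/(2πr) = 7.68 × 10¹³ Hz

7.68 × 10¹³ Hz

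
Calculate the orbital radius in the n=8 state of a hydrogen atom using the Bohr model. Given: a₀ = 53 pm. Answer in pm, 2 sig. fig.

3400 pm

r_n = n²a₀/Z = 8² × 53 / 1
    = 64 × 53 / 1 = 3400 pm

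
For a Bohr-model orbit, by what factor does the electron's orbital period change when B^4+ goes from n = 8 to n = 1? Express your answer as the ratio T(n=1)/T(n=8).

T ∝ Z^-2 · n^3; with Z fixed, T ∝ n^3.
T(n=1)/T(n=8) = (1/8)^3 = 1/512

1/512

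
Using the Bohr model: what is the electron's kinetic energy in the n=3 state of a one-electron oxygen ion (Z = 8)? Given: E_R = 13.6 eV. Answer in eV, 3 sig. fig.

For a Coulomb orbit the virial theorem gives K = −E_n.
E_n = −E_R·Z²/n², so K = E_R·Z²/n² = 13.6 × 8²/3² = 96.7 eV

96.7 eV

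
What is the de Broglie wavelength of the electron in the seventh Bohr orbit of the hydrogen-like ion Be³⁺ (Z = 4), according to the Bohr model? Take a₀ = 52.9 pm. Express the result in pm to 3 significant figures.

The Bohr quantisation condition is nλ = 2πr_n.
r_n = n²a₀/Z = 648 pm
λ = 2πr_n/n = 2π·648/7 = 582 pm

582 pm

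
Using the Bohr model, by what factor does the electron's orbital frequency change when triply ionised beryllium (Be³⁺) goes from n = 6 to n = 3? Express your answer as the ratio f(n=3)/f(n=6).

8

f ∝ Z^2 · n^-3; with Z fixed, f ∝ n^-3.
f(n=3)/f(n=6) = (3/6)^-3 = 8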